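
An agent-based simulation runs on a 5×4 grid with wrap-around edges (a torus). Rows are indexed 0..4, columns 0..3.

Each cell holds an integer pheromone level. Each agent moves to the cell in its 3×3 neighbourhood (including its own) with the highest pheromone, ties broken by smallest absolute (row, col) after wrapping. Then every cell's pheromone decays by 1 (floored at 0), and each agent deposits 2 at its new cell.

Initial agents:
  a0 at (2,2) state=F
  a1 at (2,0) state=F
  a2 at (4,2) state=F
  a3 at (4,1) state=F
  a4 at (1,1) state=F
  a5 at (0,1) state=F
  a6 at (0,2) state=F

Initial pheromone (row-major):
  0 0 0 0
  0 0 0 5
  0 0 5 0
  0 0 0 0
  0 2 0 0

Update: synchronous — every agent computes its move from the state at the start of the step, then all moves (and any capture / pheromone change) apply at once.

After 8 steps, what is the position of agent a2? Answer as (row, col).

t=1: a0@(1,3) a1@(1,3) a2@(4,1) a3@(4,1) a4@(2,2) a5@(4,1) a6@(1,3) | pheromone: 0 0 0 0 / 0 0 0 10 / 0 0 6 0 / 0 0 0 0 / 0 7 0 0
t=2: a0@(1,3) a1@(1,3) a2@(4,1) a3@(4,1) a4@(1,3) a5@(4,1) a6@(1,3) | pheromone: 0 0 0 0 / 0 0 0 17 / 0 0 5 0 / 0 0 0 0 / 0 12 0 0
t=3: a0@(1,3) a1@(1,3) a2@(4,1) a3@(4,1) a4@(1,3) a5@(4,1) a6@(1,3) | pheromone: 0 0 0 0 / 0 0 0 24 / 0 0 4 0 / 0 0 0 0 / 0 17 0 0
t=4: a0@(1,3) a1@(1,3) a2@(4,1) a3@(4,1) a4@(1,3) a5@(4,1) a6@(1,3) | pheromone: 0 0 0 0 / 0 0 0 31 / 0 0 3 0 / 0 0 0 0 / 0 22 0 0
t=5: a0@(1,3) a1@(1,3) a2@(4,1) a3@(4,1) a4@(1,3) a5@(4,1) a6@(1,3) | pheromone: 0 0 0 0 / 0 0 0 38 / 0 0 2 0 / 0 0 0 0 / 0 27 0 0
t=6: a0@(1,3) a1@(1,3) a2@(4,1) a3@(4,1) a4@(1,3) a5@(4,1) a6@(1,3) | pheromone: 0 0 0 0 / 0 0 0 45 / 0 0 1 0 / 0 0 0 0 / 0 32 0 0
t=7: a0@(1,3) a1@(1,3) a2@(4,1) a3@(4,1) a4@(1,3) a5@(4,1) a6@(1,3) | pheromone: 0 0 0 0 / 0 0 0 52 / 0 0 0 0 / 0 0 0 0 / 0 37 0 0
t=8: a0@(1,3) a1@(1,3) a2@(4,1) a3@(4,1) a4@(1,3) a5@(4,1) a6@(1,3) | pheromone: 0 0 0 0 / 0 0 0 59 / 0 0 0 0 / 0 0 0 0 / 0 42 0 0

(4, 1)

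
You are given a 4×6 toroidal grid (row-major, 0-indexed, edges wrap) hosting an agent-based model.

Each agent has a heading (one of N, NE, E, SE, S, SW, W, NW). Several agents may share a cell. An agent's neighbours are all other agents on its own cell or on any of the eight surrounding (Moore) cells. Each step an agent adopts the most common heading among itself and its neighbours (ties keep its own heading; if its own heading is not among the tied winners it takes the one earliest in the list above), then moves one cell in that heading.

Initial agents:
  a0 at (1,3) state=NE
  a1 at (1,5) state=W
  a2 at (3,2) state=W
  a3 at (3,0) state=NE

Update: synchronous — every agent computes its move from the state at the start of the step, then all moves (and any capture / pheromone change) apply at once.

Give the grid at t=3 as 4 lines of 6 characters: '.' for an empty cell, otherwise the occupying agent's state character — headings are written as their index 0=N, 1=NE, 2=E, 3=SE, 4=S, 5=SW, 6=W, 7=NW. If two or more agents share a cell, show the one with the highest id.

t=1: a0@(0,4):NE a1@(1,4):W a2@(3,1):W a3@(2,1):NE
t=2: a0@(3,5):NE a1@(1,3):W a2@(3,0):W a3@(1,2):NE
t=3: a0@(2,0):NE a1@(1,2):W a2@(3,5):W a3@(0,3):NE

...1..
..6...
1.....
.....6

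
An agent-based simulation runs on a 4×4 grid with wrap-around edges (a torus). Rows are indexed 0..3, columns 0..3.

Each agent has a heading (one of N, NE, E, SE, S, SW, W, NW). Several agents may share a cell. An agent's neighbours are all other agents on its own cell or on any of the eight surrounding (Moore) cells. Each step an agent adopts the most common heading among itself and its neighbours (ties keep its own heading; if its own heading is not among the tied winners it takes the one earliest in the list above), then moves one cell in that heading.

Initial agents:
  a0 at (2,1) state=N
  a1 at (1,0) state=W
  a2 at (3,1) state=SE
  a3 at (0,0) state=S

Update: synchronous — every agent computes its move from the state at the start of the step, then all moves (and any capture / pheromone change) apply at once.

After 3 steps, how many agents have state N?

1

t=1: a0@(1,1):N a1@(1,3):W a2@(0,2):SE a3@(1,0):S
t=2: a0@(0,1):N a1@(1,2):W a2@(1,3):SE a3@(2,0):S
t=3: a0@(3,1):N a1@(1,1):W a2@(2,0):SE a3@(3,0):S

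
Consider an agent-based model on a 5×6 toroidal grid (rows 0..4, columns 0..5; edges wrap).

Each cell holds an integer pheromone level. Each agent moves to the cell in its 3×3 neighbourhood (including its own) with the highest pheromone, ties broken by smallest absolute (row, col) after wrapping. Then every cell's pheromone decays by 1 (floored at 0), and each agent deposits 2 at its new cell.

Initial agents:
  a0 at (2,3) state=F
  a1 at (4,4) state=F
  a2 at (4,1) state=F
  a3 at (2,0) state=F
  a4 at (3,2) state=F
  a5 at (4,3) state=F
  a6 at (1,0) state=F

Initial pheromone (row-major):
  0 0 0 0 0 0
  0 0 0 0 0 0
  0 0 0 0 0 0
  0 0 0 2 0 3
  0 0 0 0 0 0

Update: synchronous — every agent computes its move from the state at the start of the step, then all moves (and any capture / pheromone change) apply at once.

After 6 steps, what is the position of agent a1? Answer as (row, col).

(3, 5)

t=1: a0@(3,3) a1@(3,5) a2@(0,0) a3@(3,5) a4@(3,3) a5@(3,3) a6@(0,0) | pheromone: 4 0 0 0 0 0 / 0 0 0 0 0 0 / 0 0 0 0 0 0 / 0 0 0 7 0 6 / 0 0 0 0 0 0
t=2: a0@(3,3) a1@(3,5) a2@(0,0) a3@(3,5) a4@(3,3) a5@(3,3) a6@(0,0) | pheromone: 7 0 0 0 0 0 / 0 0 0 0 0 0 / 0 0 0 0 0 0 / 0 0 0 12 0 9 / 0 0 0 0 0 0
t=3: a0@(3,3) a1@(3,5) a2@(0,0) a3@(3,5) a4@(3,3) a5@(3,3) a6@(0,0) | pheromone: 10 0 0 0 0 0 / 0 0 0 0 0 0 / 0 0 0 0 0 0 / 0 0 0 17 0 12 / 0 0 0 0 0 0
t=4: a0@(3,3) a1@(3,5) a2@(0,0) a3@(3,5) a4@(3,3) a5@(3,3) a6@(0,0) | pheromone: 13 0 0 0 0 0 / 0 0 0 0 0 0 / 0 0 0 0 0 0 / 0 0 0 22 0 15 / 0 0 0 0 0 0
t=5: a0@(3,3) a1@(3,5) a2@(0,0) a3@(3,5) a4@(3,3) a5@(3,3) a6@(0,0) | pheromone: 16 0 0 0 0 0 / 0 0 0 0 0 0 / 0 0 0 0 0 0 / 0 0 0 27 0 18 / 0 0 0 0 0 0
t=6: a0@(3,3) a1@(3,5) a2@(0,0) a3@(3,5) a4@(3,3) a5@(3,3) a6@(0,0) | pheromone: 19 0 0 0 0 0 / 0 0 0 0 0 0 / 0 0 0 0 0 0 / 0 0 0 32 0 21 / 0 0 0 0 0 0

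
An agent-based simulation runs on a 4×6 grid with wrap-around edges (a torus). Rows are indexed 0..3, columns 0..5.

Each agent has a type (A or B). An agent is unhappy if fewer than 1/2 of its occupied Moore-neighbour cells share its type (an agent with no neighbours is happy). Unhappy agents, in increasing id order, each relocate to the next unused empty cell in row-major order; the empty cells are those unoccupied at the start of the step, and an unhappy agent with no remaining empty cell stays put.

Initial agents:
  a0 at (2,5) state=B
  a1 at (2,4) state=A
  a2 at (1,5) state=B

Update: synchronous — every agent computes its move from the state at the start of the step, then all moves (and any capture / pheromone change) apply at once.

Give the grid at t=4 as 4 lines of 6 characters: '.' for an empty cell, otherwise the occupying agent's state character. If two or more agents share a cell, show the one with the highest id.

.A....
.....B
.....B
......

t=1: a0@(2,5):B a1@(0,0):A a2@(1,5):B
t=2: a0@(2,5):B a1@(0,1):A a2@(1,5):B
t=3: (unchanged — steady state)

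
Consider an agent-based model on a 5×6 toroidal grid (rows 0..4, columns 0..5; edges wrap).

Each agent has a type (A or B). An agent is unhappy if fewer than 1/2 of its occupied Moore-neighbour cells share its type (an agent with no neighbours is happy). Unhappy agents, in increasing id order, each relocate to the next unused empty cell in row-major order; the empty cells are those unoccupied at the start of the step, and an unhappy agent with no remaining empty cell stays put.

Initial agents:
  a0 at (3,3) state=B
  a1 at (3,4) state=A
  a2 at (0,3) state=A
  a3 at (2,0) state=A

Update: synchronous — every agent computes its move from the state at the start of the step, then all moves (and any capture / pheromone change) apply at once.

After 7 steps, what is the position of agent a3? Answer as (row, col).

t=1: a0@(0,0):B a1@(0,1):A a2@(0,3):A a3@(2,0):A
t=2: a0@(0,2):B a1@(0,4):A a2@(0,3):A a3@(2,0):A
t=3: a0@(0,0):B a1@(0,4):A a2@(0,3):A a3@(2,0):A
t=4: (unchanged — steady state)

(2, 0)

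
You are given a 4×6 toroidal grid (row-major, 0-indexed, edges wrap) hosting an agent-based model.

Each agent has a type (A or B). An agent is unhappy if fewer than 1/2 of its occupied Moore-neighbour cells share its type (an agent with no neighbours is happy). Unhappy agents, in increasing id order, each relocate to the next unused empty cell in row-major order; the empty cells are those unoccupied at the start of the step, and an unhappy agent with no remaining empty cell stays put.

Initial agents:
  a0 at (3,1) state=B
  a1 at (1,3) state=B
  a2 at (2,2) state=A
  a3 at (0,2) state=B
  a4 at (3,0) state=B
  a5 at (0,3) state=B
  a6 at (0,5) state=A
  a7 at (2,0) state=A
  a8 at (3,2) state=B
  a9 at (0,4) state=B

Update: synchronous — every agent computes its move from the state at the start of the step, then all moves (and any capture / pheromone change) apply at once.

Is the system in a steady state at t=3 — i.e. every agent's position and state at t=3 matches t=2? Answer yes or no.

yes

t=1: a0@(3,1):B a1@(1,3):B a2@(0,0):A a3@(0,2):B a4@(0,1):B a5@(0,3):B a6@(1,0):A a7@(1,1):A a8@(3,2):B a9@(0,4):B
t=2: (unchanged — steady state)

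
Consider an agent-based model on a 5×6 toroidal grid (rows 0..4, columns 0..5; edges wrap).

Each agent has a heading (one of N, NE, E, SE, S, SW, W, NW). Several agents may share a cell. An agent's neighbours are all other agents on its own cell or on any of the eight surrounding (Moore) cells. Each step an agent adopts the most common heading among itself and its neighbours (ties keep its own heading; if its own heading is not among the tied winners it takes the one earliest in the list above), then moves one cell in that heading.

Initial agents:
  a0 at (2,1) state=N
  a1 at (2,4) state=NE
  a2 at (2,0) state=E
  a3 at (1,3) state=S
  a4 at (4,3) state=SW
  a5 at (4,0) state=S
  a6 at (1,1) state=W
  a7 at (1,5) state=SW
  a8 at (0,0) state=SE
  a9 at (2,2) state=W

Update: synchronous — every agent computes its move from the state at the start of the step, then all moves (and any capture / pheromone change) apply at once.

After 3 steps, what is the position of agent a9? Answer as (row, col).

t=1: a0@(2,0):W a1@(1,5):NE a2@(2,1):E a3@(2,3):S a4@(0,2):SW a5@(0,0):S a6@(1,0):W a7@(2,4):SW a8@(1,1):SE a9@(2,1):W
t=2: a0@(2,5):W a1@(1,4):W a2@(2,0):W a3@(3,3):S a4@(1,1):SW a5@(1,0):S a6@(1,5):W a7@(3,3):SW a8@(1,0):W a9@(2,0):W
t=3: a0@(2,4):W a1@(1,3):W a2@(2,5):W a3@(4,3):S a4@(1,0):W a5@(1,5):W a6@(1,4):W a7@(4,2):SW a8@(1,5):W a9@(2,5):W

(2, 5)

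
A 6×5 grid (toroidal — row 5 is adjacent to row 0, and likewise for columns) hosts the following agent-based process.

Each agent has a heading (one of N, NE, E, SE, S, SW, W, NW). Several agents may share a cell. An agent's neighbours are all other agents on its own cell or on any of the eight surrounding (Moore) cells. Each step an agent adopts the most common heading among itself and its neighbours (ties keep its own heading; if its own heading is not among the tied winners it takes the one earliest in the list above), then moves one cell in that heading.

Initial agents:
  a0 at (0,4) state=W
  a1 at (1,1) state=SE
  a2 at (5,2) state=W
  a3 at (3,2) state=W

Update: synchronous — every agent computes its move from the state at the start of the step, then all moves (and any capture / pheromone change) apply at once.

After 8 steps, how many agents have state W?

t=1: a0@(0,3):W a1@(2,2):SE a2@(5,1):W a3@(3,1):W
t=2: a0@(0,2):W a1@(3,3):SE a2@(5,0):W a3@(3,0):W
t=3: a0@(0,1):W a1@(4,4):SE a2@(5,4):W a3@(3,4):W
t=4: a0@(0,0):W a1@(4,3):W a2@(5,3):W a3@(3,3):W
t=5: a0@(0,4):W a1@(4,2):W a2@(5,2):W a3@(3,2):W
t=6: a0@(0,3):W a1@(4,1):W a2@(5,1):W a3@(3,1):W
t=7: a0@(0,2):W a1@(4,0):W a2@(5,0):W a3@(3,0):W
t=8: a0@(0,1):W a1@(4,4):W a2@(5,4):W a3@(3,4):W

4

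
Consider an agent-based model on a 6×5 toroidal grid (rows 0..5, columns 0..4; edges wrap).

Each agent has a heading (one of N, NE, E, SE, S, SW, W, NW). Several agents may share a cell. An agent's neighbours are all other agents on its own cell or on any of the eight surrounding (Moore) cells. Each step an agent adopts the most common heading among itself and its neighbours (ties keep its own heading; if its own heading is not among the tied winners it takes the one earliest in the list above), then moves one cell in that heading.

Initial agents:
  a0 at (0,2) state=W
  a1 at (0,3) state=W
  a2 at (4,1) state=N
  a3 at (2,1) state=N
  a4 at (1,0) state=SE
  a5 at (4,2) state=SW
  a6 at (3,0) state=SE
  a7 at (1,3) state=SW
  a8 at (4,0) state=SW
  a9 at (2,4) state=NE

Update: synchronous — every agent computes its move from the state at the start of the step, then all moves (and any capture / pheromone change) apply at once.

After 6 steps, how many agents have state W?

8

t=1: a0@(0,1):W a1@(0,2):W a2@(5,0):SW a3@(3,2):SE a4@(2,1):SE a5@(5,1):SW a6@(2,0):N a7@(1,2):W a8@(5,4):SW a9@(3,0):SE
t=2: a0@(0,0):W a1@(0,1):W a2@(0,4):SW a3@(4,3):SE a4@(3,2):SE a5@(0,0):SW a6@(3,1):SE a7@(1,1):W a8@(0,3):SW a9@(4,1):SE
t=3: a0@(0,4):W a1@(0,0):W a2@(1,3):SW a3@(5,4):SE a4@(4,3):SE a5@(0,4):W a6@(4,2):SE a7@(1,0):W a8@(1,2):SW a9@(5,2):SE
t=4: a0@(0,3):W a1@(0,4):W a2@(2,2):SW a3@(5,3):W a4@(5,4):SE a5@(0,3):W a6@(5,3):SE a7@(1,4):W a8@(2,1):SW a9@(0,3):SE
t=5: a0@(0,2):W a1@(0,3):W a2@(3,1):SW a3@(5,2):W a4@(5,3):W a5@(0,2):W a6@(5,2):W a7@(1,3):W a8@(3,0):SW a9@(0,2):W
t=6: a0@(0,1):W a1@(0,2):W a2@(4,0):SW a3@(5,1):W a4@(5,2):W a5@(0,1):W a6@(5,1):W a7@(1,2):W a8@(4,4):SW a9@(0,1):W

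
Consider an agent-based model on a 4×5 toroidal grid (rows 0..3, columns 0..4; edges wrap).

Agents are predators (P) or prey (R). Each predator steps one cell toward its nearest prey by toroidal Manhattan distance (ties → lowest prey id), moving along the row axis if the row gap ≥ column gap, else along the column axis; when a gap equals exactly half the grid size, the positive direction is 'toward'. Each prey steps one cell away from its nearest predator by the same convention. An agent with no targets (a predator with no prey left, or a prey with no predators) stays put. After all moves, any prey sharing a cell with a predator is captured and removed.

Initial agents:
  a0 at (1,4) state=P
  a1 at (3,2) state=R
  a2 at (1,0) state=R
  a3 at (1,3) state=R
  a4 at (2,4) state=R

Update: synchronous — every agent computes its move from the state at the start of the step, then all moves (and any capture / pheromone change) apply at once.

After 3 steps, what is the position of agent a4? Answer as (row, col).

(2, 3)

t=1: a0@(1,0):P a1@(2,2):R a2@(1,1):R a3@(1,2):R a4@(3,4):R
t=2: a0@(1,1):P a1@(2,3):R a2@(1,2):R a3@(1,3):R a4@(2,4):R
t=3: a0@(1,2):P a1@(2,4):R a2@(1,3):R a3@(1,4):R a4@(2,3):R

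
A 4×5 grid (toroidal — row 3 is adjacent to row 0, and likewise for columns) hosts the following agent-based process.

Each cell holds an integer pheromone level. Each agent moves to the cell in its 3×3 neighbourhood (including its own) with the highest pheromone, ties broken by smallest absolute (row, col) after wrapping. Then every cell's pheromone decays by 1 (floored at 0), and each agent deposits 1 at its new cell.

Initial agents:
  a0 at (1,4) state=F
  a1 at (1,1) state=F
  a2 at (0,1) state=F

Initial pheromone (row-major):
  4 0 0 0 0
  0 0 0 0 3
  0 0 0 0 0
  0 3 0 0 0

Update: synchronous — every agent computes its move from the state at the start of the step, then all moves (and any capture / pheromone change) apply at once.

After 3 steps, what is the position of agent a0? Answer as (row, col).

t=1: a0@(0,0) a1@(0,0) a2@(0,0) | pheromone: 6 0 0 0 0 / 0 0 0 0 2 / 0 0 0 0 0 / 0 2 0 0 0
t=2: a0@(0,0) a1@(0,0) a2@(0,0) | pheromone: 8 0 0 0 0 / 0 0 0 0 1 / 0 0 0 0 0 / 0 1 0 0 0
t=3: a0@(0,0) a1@(0,0) a2@(0,0) | pheromone: 10 0 0 0 0 / 0 0 0 0 0 / 0 0 0 0 0 / 0 0 0 0 0

(0, 0)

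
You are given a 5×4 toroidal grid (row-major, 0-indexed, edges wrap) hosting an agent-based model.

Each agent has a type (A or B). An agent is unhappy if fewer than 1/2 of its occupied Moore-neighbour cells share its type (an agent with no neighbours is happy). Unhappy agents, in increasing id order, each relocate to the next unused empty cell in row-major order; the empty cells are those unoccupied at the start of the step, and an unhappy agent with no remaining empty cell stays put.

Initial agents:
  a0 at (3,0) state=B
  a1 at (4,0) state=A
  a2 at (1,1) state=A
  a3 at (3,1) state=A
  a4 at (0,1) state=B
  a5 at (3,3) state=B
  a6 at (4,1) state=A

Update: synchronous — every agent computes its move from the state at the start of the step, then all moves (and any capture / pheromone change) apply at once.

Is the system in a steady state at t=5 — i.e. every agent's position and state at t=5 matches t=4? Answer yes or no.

t=1: a0@(0,0):B a1@(0,2):A a2@(0,3):A a3@(3,1):A a4@(1,0):B a5@(3,3):B a6@(4,1):A
t=2: a0@(0,1):B a1@(0,2):A a2@(1,1):A a3@(3,1):A a4@(1,0):B a5@(3,3):B a6@(4,1):A
t=3: a0@(0,0):B a1@(0,2):A a2@(0,3):A a3@(3,1):A a4@(1,0):B a5@(3,3):B a6@(4,1):A
t=4: a0@(0,1):B a1@(0,2):A a2@(1,1):A a3@(3,1):A a4@(1,0):B a5@(3,3):B a6@(4,1):A
t=5: a0@(0,0):B a1@(0,2):A a2@(0,3):A a3@(3,1):A a4@(1,0):B a5@(3,3):B a6@(4,1):A

no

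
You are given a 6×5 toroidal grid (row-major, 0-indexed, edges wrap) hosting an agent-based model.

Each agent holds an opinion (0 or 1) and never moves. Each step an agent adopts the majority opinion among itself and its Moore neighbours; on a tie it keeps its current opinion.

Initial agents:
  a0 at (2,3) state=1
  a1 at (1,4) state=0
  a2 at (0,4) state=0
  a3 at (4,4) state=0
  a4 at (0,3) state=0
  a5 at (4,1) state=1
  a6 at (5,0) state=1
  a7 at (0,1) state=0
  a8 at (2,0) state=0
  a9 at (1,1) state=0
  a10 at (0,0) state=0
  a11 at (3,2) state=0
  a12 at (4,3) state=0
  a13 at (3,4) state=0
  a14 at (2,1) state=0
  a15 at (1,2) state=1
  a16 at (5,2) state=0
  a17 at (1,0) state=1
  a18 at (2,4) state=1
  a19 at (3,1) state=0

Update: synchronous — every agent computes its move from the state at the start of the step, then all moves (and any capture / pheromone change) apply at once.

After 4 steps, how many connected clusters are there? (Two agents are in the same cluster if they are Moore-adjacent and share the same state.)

1

t=1: a0@(2,3):1 a1@(1,4):0 a2@(0,4):0 a3@(4,4):0 a4@(0,3):0 a5@(4,1):0 a6@(5,0):0 a7@(0,1):0 a8@(2,0):0 a9@(1,1):0 a10@(0,0):0 a11@(3,2):0 a12@(4,3):0 a13@(3,4):0 a14@(2,1):0 a15@(1,2):0 a16@(5,2):0 a17@(1,0):0 a18@(2,4):1 a19@(3,1):0
t=2: a0@(2,3):0 a1@(1,4):0 a2@(0,4):0 a3@(4,4):0 a4@(0,3):0 a5@(4,1):0 a6@(5,0):0 a7@(0,1):0 a8@(2,0):0 a9@(1,1):0 a10@(0,0):0 a11@(3,2):0 a12@(4,3):0 a13@(3,4):0 a14@(2,1):0 a15@(1,2):0 a16@(5,2):0 a17@(1,0):0 a18@(2,4):0 a19@(3,1):0
t=3: (unchanged — steady state)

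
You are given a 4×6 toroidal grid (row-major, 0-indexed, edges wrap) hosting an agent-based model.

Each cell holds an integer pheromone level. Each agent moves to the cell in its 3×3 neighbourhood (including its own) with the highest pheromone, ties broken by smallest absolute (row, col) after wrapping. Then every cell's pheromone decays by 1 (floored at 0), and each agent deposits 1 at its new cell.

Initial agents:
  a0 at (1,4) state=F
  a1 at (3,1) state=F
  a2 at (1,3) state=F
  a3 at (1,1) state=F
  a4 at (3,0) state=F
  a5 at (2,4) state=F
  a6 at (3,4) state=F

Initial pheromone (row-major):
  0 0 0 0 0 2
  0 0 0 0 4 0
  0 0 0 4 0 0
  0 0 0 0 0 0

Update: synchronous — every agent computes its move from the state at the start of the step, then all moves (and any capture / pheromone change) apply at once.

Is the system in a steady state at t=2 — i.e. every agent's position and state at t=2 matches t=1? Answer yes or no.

no

t=1: a0@(1,4) a1@(0,0) a2@(1,4) a3@(0,0) a4@(0,5) a5@(1,4) a6@(2,3) | pheromone: 2 0 0 0 0 2 / 0 0 0 0 6 0 / 0 0 0 4 0 0 / 0 0 0 0 0 0
t=2: a0@(1,4) a1@(0,0) a2@(1,4) a3@(0,0) a4@(1,4) a5@(1,4) a6@(1,4) | pheromone: 3 0 0 0 0 1 / 0 0 0 0 10 0 / 0 0 0 3 0 0 / 0 0 0 0 0 0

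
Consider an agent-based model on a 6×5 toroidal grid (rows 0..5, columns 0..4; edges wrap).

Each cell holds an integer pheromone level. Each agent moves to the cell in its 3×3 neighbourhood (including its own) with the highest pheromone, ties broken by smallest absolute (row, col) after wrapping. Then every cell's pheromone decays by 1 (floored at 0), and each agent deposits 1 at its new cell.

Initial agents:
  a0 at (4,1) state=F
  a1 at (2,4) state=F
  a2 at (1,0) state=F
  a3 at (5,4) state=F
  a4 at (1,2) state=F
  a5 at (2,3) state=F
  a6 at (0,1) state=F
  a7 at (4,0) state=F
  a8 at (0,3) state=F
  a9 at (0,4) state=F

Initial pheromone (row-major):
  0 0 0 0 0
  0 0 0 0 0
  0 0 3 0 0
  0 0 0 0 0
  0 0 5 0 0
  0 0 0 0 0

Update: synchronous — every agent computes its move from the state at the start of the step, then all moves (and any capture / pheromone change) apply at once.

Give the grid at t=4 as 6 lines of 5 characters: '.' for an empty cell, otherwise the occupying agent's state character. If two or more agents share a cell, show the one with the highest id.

F.F..
.....
..F..
F....
..F..
.....

t=1: a0@(4,2) a1@(1,0) a2@(0,0) a3@(0,0) a4@(2,2) a5@(2,2) a6@(0,0) a7@(3,0) a8@(0,2) a9@(0,0) | pheromone: 4 0 1 0 0 / 1 0 0 0 0 / 0 0 4 0 0 / 1 0 0 0 0 / 0 0 5 0 0 / 0 0 0 0 0
t=2: a0@(4,2) a1@(0,0) a2@(0,0) a3@(0,0) a4@(2,2) a5@(2,2) a6@(0,0) a7@(3,0) a8@(0,2) a9@(0,0) | pheromone: 8 0 1 0 0 / 0 0 0 0 0 / 0 0 5 0 0 / 1 0 0 0 0 / 0 0 5 0 0 / 0 0 0 0 0
t=3: a0@(4,2) a1@(0,0) a2@(0,0) a3@(0,0) a4@(2,2) a5@(2,2) a6@(0,0) a7@(3,0) a8@(0,2) a9@(0,0) | pheromone: 12 0 1 0 0 / 0 0 0 0 0 / 0 0 6 0 0 / 1 0 0 0 0 / 0 0 5 0 0 / 0 0 0 0 0
t=4: a0@(4,2) a1@(0,0) a2@(0,0) a3@(0,0) a4@(2,2) a5@(2,2) a6@(0,0) a7@(3,0) a8@(0,2) a9@(0,0) | pheromone: 16 0 1 0 0 / 0 0 0 0 0 / 0 0 7 0 0 / 1 0 0 0 0 / 0 0 5 0 0 / 0 0 0 0 0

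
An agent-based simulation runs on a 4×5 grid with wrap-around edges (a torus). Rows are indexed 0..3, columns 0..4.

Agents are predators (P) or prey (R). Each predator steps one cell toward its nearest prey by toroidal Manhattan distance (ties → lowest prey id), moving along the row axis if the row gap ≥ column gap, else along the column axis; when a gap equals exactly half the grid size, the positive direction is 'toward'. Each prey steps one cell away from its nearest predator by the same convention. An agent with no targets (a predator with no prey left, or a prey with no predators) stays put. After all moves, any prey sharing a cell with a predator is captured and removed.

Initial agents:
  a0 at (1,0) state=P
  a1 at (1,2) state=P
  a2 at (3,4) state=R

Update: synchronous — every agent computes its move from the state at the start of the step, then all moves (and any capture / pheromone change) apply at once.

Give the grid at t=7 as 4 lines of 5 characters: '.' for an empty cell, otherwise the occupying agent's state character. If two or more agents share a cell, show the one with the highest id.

t=1: a0@(2,0):P a1@(2,2):P a2@(2,4):R
t=2: a0@(2,4):P a1@(2,3):P
t=3: (unchanged — steady state)

.....
.....
...PP
.....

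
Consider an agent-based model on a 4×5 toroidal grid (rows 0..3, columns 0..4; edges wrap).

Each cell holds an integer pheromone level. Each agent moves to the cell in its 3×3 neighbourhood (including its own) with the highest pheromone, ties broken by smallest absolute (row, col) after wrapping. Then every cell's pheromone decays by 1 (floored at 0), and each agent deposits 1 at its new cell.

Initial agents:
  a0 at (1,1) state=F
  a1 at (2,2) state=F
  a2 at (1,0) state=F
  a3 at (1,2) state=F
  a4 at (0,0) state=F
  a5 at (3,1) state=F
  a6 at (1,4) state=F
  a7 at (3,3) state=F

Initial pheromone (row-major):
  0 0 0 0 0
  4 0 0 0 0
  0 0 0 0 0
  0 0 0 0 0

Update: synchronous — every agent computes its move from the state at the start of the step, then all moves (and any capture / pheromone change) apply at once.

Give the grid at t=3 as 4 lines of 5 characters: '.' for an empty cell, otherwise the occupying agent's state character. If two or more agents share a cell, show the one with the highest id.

t=1: a0@(1,0) a1@(1,1) a2@(1,0) a3@(0,1) a4@(1,0) a5@(0,0) a6@(1,0) a7@(0,2) | pheromone: 1 1 1 0 0 / 7 1 0 0 0 / 0 0 0 0 0 / 0 0 0 0 0
t=2: a0@(1,0) a1@(1,0) a2@(1,0) a3@(1,0) a4@(1,0) a5@(1,0) a6@(1,0) a7@(0,1) | pheromone: 0 1 0 0 0 / 13 0 0 0 0 / 0 0 0 0 0 / 0 0 0 0 0
t=3: a0@(1,0) a1@(1,0) a2@(1,0) a3@(1,0) a4@(1,0) a5@(1,0) a6@(1,0) a7@(1,0) | pheromone: 0 0 0 0 0 / 20 0 0 0 0 / 0 0 0 0 0 / 0 0 0 0 0

.....
F....
.....
.....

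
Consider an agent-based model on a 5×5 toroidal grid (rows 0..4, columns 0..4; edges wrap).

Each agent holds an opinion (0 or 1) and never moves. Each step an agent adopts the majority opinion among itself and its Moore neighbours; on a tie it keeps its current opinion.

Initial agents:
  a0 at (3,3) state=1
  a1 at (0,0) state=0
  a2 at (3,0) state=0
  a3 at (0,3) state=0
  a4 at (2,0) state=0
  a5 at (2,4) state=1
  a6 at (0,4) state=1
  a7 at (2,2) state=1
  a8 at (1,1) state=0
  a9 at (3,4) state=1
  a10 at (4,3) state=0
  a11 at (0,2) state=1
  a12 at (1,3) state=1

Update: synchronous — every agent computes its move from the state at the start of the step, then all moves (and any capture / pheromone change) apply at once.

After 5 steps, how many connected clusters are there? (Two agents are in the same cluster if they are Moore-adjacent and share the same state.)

t=1: a0@(3,3):1 a1@(0,0):0 a2@(3,0):0 a3@(0,3):1 a4@(2,0):0 a5@(2,4):1 a6@(0,4):0 a7@(2,2):1 a8@(1,1):0 a9@(3,4):1 a10@(4,3):1 a11@(0,2):0 a12@(1,3):1
t=2: a0@(3,3):1 a1@(0,0):0 a2@(3,0):0 a3@(0,3):1 a4@(2,0):0 a5@(2,4):1 a6@(0,4):1 a7@(2,2):1 a8@(1,1):0 a9@(3,4):1 a10@(4,3):1 a11@(0,2):1 a12@(1,3):1
t=3: (unchanged — steady state)

2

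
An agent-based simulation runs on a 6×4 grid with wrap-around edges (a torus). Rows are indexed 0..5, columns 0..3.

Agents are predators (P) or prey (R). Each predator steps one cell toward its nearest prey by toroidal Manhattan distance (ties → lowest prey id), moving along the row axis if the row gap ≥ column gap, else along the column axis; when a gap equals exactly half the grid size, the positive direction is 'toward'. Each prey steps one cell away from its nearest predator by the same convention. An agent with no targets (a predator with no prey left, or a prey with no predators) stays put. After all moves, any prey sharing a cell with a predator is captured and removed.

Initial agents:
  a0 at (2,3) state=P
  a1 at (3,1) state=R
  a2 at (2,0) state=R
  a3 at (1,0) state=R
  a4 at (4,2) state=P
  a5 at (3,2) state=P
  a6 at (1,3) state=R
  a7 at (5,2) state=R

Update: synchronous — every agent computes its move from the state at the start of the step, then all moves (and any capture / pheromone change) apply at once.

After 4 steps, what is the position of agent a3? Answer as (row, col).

t=1: a0@(2,0):P a1@(3,0):R a2@(2,1):R a3@(0,0):R a4@(5,2):P a5@(3,1):P a6@(0,3):R a7@(0,2):R
t=2: a0@(3,0):P a1@(4,0):R a2@(2,2):R a3@(5,0):R a4@(0,2):P a5@(3,0):P a6@(1,3):R a7@(1,2):R
t=3: a0@(4,0):P a1@(5,0):R a2@(3,2):R a3@(0,0):R a4@(1,2):P a5@(4,0):P a6@(2,3):R a7@(2,2):R
t=4: a0@(5,0):P a1@(0,0):R a2@(4,2):R a3@(1,0):R a4@(2,2):P a5@(5,0):P a6@(3,3):R a7@(3,2):R

(1, 0)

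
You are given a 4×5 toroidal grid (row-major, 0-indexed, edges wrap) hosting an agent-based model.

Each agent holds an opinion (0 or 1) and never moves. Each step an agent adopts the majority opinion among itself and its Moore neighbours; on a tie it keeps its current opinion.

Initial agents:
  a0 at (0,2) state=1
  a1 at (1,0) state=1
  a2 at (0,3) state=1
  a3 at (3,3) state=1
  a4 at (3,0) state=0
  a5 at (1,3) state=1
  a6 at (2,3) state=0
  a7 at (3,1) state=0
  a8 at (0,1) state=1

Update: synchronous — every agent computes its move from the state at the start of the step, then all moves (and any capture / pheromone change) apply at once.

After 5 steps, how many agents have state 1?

t=1: a0@(0,2):1 a1@(1,0):1 a2@(0,3):1 a3@(3,3):1 a4@(3,0):0 a5@(1,3):1 a6@(2,3):1 a7@(3,1):0 a8@(0,1):1
t=2: (unchanged — steady state)

7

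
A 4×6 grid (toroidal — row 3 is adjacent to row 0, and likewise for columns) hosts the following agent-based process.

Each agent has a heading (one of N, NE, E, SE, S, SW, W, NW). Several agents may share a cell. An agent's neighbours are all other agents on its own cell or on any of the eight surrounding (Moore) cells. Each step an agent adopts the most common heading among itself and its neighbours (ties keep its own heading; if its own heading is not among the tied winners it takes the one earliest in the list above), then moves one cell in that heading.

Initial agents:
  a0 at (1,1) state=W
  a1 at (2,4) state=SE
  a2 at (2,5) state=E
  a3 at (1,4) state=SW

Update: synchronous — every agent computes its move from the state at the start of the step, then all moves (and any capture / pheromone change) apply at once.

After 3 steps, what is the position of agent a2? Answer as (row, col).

t=1: a0@(1,0):W a1@(3,5):SE a2@(2,0):E a3@(2,3):SW
t=2: a0@(1,5):W a1@(0,0):SE a2@(2,1):E a3@(3,2):SW
t=3: a0@(1,4):W a1@(1,1):SE a2@(2,2):E a3@(0,1):SW

(2, 2)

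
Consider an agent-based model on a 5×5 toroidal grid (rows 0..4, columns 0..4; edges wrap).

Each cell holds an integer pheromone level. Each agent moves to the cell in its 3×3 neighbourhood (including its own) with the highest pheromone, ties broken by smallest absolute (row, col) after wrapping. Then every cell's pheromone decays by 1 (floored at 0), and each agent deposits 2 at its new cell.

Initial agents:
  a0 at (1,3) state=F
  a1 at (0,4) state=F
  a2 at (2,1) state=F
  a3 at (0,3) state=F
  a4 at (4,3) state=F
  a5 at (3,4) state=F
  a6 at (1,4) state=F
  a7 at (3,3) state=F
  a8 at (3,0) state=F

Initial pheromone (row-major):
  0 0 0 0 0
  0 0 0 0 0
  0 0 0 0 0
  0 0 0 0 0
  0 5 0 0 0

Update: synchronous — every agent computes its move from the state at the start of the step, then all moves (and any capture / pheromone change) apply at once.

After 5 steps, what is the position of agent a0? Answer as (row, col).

t=1: a0@(0,2) a1@(0,0) a2@(1,0) a3@(0,2) a4@(0,2) a5@(2,0) a6@(0,0) a7@(2,2) a8@(4,1) | pheromone: 4 0 6 0 0 / 2 0 0 0 0 / 2 0 2 0 0 / 0 0 0 0 0 / 0 6 0 0 0
t=2: a0@(0,2) a1@(4,1) a2@(0,0) a3@(0,2) a4@(0,2) a5@(1,0) a6@(4,1) a7@(2,2) a8@(0,2) | pheromone: 5 0 13 0 0 / 3 0 0 0 0 / 1 0 3 0 0 / 0 0 0 0 0 / 0 9 0 0 0
t=3: a0@(0,2) a1@(0,2) a2@(4,1) a3@(0,2) a4@(0,2) a5@(0,0) a6@(0,2) a7@(2,2) a8@(0,2) | pheromone: 6 0 24 0 0 / 2 0 0 0 0 / 0 0 4 0 0 / 0 0 0 0 0 / 0 10 0 0 0
t=4: a0@(0,2) a1@(0,2) a2@(0,2) a3@(0,2) a4@(0,2) a5@(4,1) a6@(0,2) a7@(2,2) a8@(0,2) | pheromone: 5 0 37 0 0 / 1 0 0 0 0 / 0 0 5 0 0 / 0 0 0 0 0 / 0 11 0 0 0
t=5: a0@(0,2) a1@(0,2) a2@(0,2) a3@(0,2) a4@(0,2) a5@(0,2) a6@(0,2) a7@(2,2) a8@(0,2) | pheromone: 4 0 52 0 0 / 0 0 0 0 0 / 0 0 6 0 0 / 0 0 0 0 0 / 0 10 0 0 0

(0, 2)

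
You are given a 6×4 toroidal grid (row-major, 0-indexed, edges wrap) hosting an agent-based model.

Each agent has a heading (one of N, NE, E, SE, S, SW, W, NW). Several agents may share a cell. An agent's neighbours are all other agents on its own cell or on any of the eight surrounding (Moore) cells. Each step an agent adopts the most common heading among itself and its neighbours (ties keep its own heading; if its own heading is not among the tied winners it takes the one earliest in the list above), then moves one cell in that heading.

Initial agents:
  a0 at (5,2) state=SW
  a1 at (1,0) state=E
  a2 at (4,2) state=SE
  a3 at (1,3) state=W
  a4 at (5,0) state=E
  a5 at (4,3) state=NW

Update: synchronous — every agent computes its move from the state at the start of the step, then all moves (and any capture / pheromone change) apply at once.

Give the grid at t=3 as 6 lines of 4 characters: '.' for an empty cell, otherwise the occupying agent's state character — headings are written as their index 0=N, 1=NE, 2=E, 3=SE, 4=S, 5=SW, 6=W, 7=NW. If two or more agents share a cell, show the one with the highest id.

...2
7322
....
....
....
...2

t=1: a0@(0,1):SW a1@(1,1):E a2@(5,3):SE a3@(1,2):W a4@(5,1):E a5@(3,2):NW
t=2: a0@(0,2):E a1@(1,2):E a2@(0,0):SE a3@(1,1):W a4@(5,2):E a5@(2,1):NW
t=3: a0@(0,3):E a1@(1,3):E a2@(1,1):SE a3@(1,2):E a4@(5,3):E a5@(1,0):NW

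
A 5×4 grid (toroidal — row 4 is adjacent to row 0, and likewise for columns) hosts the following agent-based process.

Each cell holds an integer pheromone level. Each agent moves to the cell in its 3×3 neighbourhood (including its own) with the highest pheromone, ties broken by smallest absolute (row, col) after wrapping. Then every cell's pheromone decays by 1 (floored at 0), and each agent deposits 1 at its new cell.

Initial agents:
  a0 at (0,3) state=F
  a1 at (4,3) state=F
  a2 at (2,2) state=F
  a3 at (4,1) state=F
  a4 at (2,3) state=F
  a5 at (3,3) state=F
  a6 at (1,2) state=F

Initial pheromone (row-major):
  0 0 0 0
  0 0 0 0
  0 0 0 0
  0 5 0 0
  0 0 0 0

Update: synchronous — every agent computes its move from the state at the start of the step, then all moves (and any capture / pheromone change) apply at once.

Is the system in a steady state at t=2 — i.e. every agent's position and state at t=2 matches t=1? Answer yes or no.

t=1: a0@(0,0) a1@(0,0) a2@(3,1) a3@(3,1) a4@(1,0) a5@(2,0) a6@(0,1) | pheromone: 2 1 0 0 / 1 0 0 0 / 1 0 0 0 / 0 6 0 0 / 0 0 0 0
t=2: a0@(0,0) a1@(0,0) a2@(3,1) a3@(3,1) a4@(0,0) a5@(3,1) a6@(0,0) | pheromone: 5 0 0 0 / 0 0 0 0 / 0 0 0 0 / 0 8 0 0 / 0 0 0 0

no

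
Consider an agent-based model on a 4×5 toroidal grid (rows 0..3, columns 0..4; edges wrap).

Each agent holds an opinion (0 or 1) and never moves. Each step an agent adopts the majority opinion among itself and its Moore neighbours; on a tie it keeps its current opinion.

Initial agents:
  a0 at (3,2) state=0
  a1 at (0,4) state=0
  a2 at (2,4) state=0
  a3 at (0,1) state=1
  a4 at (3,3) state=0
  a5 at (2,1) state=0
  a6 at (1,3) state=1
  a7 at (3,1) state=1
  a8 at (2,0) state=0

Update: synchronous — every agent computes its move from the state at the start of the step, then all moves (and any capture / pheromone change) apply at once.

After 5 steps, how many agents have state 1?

0

t=1: a0@(3,2):0 a1@(0,4):0 a2@(2,4):0 a3@(0,1):1 a4@(3,3):0 a5@(2,1):0 a6@(1,3):0 a7@(3,1):0 a8@(2,0):0
t=2: a0@(3,2):0 a1@(0,4):0 a2@(2,4):0 a3@(0,1):0 a4@(3,3):0 a5@(2,1):0 a6@(1,3):0 a7@(3,1):0 a8@(2,0):0
t=3: (unchanged — steady state)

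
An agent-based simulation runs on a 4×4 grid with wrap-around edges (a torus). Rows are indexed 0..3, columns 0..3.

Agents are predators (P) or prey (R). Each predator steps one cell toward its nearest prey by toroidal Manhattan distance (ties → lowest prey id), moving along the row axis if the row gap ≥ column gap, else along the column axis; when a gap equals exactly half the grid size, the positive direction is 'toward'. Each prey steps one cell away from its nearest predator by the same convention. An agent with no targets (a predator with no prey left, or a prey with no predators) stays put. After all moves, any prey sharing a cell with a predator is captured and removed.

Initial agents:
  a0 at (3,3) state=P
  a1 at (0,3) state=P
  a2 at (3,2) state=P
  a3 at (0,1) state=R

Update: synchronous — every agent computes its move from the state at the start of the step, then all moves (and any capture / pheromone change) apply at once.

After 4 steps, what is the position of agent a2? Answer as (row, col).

t=1: a0@(3,0):P a1@(0,0):P a2@(0,2):P
t=2: (unchanged — steady state)

(0, 2)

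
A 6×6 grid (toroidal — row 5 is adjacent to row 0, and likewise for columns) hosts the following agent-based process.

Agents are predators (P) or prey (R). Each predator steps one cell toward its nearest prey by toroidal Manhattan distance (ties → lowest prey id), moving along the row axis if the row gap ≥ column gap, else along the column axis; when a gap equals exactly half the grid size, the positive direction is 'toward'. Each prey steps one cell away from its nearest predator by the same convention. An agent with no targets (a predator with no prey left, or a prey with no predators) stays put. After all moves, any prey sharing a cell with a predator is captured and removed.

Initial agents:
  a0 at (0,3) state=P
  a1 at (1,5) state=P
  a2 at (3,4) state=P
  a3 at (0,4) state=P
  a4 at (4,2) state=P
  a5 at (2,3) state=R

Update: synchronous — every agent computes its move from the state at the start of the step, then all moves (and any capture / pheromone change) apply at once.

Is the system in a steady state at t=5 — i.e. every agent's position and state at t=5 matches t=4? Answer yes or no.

t=1: a0@(1,3):P a1@(1,4):P a2@(2,4):P a3@(1,4):P a4@(3,2):P a5@(3,3):R
t=2: a0@(2,3):P a1@(2,4):P a2@(3,4):P a3@(2,4):P a4@(3,3):P
t=3: (unchanged — steady state)

yes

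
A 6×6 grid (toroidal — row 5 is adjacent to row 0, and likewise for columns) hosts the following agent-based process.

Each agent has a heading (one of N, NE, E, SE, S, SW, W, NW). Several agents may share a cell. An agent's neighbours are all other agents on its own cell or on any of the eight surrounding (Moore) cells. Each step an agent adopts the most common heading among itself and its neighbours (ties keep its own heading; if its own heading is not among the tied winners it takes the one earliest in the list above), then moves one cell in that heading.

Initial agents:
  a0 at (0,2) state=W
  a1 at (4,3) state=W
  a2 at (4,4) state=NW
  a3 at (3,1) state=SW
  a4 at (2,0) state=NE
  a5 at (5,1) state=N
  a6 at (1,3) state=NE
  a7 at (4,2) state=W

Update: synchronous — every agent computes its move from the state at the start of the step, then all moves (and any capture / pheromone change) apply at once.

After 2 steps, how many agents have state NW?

1

t=1: a0@(0,1):W a1@(4,2):W a2@(3,3):NW a3@(4,0):SW a4@(1,1):NE a5@(5,0):W a6@(0,4):NE a7@(4,1):W
t=2: a0@(0,0):W a1@(4,1):W a2@(2,2):NW a3@(4,5):W a4@(0,2):NE a5@(5,5):W a6@(5,5):NE a7@(4,0):W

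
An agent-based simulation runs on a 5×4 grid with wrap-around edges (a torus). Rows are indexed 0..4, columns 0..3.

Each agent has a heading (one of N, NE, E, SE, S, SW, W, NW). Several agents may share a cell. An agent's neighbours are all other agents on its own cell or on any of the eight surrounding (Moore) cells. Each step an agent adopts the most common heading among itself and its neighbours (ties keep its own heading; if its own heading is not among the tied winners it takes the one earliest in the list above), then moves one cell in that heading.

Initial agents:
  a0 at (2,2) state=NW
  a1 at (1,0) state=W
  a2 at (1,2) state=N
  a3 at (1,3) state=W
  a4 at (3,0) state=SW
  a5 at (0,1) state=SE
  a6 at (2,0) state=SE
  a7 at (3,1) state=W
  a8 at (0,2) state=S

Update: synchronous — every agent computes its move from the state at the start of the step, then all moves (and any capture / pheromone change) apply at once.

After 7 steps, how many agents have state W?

t=1: a0@(2,1):W a1@(1,3):W a2@(0,2):N a3@(1,2):W a4@(4,3):SW a5@(1,2):SE a6@(2,3):W a7@(3,0):W a8@(1,2):S
t=2: a0@(2,0):W a1@(1,2):W a2@(0,1):W a3@(1,1):W a4@(0,2):SW a5@(1,1):W a6@(2,2):W a7@(3,3):W a8@(1,1):W
t=3: a0@(2,3):W a1@(1,1):W a2@(0,0):W a3@(1,0):W a4@(0,1):W a5@(1,0):W a6@(2,1):W a7@(3,2):W a8@(1,0):W
t=4: a0@(2,2):W a1@(1,0):W a2@(0,3):W a3@(1,3):W a4@(0,0):W a5@(1,3):W a6@(2,0):W a7@(3,1):W a8@(1,3):W
t=5: a0@(2,1):W a1@(1,3):W a2@(0,2):W a3@(1,2):W a4@(0,3):W a5@(1,2):W a6@(2,3):W a7@(3,0):W a8@(1,2):W
t=6: a0@(2,0):W a1@(1,2):W a2@(0,1):W a3@(1,1):W a4@(0,2):W a5@(1,1):W a6@(2,2):W a7@(3,3):W a8@(1,1):W
t=7: a0@(2,3):W a1@(1,1):W a2@(0,0):W a3@(1,0):W a4@(0,1):W a5@(1,0):W a6@(2,1):W a7@(3,2):W a8@(1,0):W

9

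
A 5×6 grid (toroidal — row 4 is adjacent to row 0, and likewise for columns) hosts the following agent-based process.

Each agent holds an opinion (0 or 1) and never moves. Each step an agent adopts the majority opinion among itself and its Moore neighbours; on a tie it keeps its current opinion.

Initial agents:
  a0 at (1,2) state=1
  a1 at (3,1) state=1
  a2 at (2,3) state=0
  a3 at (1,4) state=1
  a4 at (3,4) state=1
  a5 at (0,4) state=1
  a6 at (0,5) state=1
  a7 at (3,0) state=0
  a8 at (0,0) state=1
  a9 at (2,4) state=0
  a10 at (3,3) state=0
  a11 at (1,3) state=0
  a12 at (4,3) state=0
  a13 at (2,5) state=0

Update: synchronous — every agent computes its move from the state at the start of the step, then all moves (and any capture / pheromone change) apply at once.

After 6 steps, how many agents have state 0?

11

t=1: a0@(1,2):0 a1@(3,1):1 a2@(2,3):0 a3@(1,4):0 a4@(3,4):0 a5@(0,4):1 a6@(0,5):1 a7@(3,0):0 a8@(0,0):1 a9@(2,4):0 a10@(3,3):0 a11@(1,3):0 a12@(4,3):0 a13@(2,5):0
t=2: a0@(1,2):0 a1@(3,1):1 a2@(2,3):0 a3@(1,4):0 a4@(3,4):0 a5@(0,4):0 a6@(0,5):1 a7@(3,0):0 a8@(0,0):1 a9@(2,4):0 a10@(3,3):0 a11@(1,3):0 a12@(4,3):0 a13@(2,5):0
t=3: (unchanged — steady state)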